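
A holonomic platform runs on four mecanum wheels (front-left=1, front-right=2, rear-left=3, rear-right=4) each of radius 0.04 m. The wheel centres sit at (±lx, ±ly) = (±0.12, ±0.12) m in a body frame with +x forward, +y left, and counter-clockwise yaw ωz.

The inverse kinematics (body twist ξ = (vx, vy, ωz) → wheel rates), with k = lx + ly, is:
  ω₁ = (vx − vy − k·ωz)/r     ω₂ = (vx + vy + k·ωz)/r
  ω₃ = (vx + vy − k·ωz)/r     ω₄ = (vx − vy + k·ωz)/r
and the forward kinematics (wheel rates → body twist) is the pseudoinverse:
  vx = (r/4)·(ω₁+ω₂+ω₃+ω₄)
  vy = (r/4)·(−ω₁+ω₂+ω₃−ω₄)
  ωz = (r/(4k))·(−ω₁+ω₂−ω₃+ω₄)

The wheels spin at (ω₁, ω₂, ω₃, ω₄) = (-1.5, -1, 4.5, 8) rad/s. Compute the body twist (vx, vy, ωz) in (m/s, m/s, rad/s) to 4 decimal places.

k = lx + ly = 0.12 + 0.12 = 0.2400
ω₁+ω₂+ω₃+ω₄ = 10.0000  →  vx = (0.04/4)·10.0000 = 0.1000
−ω₁+ω₂+ω₃−ω₄ = -3.0000  →  vy = (0.04/4)·-3.0000 = -0.0300
−ω₁+ω₂−ω₃+ω₄ = 4.0000  →  ωz = (0.04/0.9600)·4.0000 = 0.1667

(0.1000, -0.0300, 0.1667)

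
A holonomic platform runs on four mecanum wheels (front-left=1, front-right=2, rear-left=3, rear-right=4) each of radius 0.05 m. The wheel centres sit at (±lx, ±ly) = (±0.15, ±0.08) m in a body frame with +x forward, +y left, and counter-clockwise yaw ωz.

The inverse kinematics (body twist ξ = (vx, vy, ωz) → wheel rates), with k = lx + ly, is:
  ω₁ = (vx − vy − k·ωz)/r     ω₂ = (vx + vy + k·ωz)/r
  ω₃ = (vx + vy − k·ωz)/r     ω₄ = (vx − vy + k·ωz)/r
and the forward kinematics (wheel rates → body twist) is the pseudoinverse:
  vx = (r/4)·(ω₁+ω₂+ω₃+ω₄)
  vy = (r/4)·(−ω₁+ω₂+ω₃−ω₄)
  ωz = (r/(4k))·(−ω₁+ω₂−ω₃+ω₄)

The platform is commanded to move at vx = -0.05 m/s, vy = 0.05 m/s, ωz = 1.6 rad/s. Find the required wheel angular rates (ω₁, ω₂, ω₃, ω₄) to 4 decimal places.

k = lx + ly = 0.15 + 0.08 = 0.2300;  k·ωz = 0.2300·1.6 = 0.3680
ω₁ (FL) = (vx − vy − k·ωz)/r = -0.4680/0.05 = -9.3600
ω₂ (FR) = (vx + vy + k·ωz)/r = 0.3680/0.05 = 7.3600
ω₃ (RL) = (vx + vy − k·ωz)/r = -0.3680/0.05 = -7.3600
ω₄ (RR) = (vx − vy + k·ωz)/r = 0.2680/0.05 = 5.3600

(-9.3600, 7.3600, -7.3600, 5.3600)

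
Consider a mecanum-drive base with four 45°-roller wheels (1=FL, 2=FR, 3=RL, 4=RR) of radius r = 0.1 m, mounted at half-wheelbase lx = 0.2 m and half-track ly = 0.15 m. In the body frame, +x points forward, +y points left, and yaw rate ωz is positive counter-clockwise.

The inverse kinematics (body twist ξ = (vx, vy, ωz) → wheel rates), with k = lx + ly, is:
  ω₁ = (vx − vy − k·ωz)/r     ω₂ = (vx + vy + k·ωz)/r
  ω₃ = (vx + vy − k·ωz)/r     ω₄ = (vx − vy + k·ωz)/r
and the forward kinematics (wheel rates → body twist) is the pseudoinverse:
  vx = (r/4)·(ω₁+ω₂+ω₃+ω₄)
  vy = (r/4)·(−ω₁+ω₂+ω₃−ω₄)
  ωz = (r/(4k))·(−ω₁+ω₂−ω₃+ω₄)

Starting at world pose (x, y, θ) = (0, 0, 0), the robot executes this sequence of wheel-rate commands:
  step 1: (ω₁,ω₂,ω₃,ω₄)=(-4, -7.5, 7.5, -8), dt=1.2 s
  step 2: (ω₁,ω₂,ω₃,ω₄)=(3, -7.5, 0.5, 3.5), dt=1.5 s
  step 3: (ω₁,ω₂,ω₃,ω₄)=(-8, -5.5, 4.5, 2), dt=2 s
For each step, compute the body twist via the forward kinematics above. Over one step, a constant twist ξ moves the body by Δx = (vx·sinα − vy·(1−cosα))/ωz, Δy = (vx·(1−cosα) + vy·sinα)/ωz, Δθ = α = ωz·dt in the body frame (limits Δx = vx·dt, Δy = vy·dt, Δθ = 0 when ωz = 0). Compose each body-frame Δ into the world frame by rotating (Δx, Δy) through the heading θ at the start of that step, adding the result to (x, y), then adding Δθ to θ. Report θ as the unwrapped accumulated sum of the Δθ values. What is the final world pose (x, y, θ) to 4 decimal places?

step 1: ξ=(vx,vy,ωz)=(-0.3000, 0.3000, -1.3571), dt=1.2 → body Δ=(0.0131, 0.4545, -1.6286) → world pose (0.0131, 0.4545, -1.6286)
step 2: ξ=(vx,vy,ωz)=(-0.0125, -0.3375, -0.5357), dt=1.5 → body Δ=(-0.2095, -0.4464, -0.8036) → world pose (-0.4204, 0.6894, -2.4321)
step 3: ξ=(vx,vy,ωz)=(-0.1750, 0.1250, 0.0000), dt=2.0 → body Δ=(-0.3500, 0.2500, 0.0000) → world pose (0.0080, 0.7277, -2.4321)

(0.0080, 0.7277, -2.4321)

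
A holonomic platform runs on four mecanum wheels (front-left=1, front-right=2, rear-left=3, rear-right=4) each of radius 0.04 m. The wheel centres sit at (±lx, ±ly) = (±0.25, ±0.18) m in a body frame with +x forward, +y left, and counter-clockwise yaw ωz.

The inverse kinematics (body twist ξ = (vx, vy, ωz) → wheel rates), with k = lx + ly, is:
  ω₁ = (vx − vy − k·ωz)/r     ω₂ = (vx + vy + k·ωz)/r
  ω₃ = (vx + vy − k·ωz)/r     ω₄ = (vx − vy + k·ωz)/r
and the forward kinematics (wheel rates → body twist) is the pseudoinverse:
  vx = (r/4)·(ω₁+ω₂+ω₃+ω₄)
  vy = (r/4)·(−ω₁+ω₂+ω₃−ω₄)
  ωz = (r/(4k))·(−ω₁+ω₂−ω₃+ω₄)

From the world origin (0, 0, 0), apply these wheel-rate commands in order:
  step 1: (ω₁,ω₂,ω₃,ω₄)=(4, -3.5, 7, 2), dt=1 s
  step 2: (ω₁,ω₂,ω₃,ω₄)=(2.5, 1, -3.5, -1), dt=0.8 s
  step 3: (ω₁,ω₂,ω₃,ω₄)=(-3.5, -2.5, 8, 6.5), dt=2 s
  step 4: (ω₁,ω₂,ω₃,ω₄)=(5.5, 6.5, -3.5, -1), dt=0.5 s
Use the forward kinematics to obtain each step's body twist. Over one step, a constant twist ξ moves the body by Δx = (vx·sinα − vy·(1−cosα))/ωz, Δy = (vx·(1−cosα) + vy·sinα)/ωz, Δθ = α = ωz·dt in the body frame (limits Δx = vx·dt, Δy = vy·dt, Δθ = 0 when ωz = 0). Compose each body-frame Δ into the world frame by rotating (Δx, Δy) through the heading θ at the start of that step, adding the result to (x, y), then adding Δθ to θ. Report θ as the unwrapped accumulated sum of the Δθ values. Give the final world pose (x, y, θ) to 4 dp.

step 1: ξ=(vx,vy,ωz)=(0.0950, -0.0250, -0.2907), dt=1.0 → body Δ=(0.0901, -0.0384, -0.2907) → world pose (0.0901, -0.0384, -0.2907)
step 2: ξ=(vx,vy,ωz)=(-0.0100, -0.0400, 0.0233), dt=0.8 → body Δ=(-0.0077, -0.0321, 0.0186) → world pose (0.0735, -0.0669, -0.2721)
step 3: ξ=(vx,vy,ωz)=(0.0850, 0.0250, -0.0116), dt=2.0 → body Δ=(0.1706, 0.0480, -0.0233) → world pose (0.2507, -0.0665, -0.2953)
step 4: ξ=(vx,vy,ωz)=(0.0750, -0.0150, 0.0814), dt=0.5 → body Δ=(0.0376, -0.0067, 0.0407) → world pose (0.2847, -0.0839, -0.2547)

(0.2847, -0.0839, -0.2547)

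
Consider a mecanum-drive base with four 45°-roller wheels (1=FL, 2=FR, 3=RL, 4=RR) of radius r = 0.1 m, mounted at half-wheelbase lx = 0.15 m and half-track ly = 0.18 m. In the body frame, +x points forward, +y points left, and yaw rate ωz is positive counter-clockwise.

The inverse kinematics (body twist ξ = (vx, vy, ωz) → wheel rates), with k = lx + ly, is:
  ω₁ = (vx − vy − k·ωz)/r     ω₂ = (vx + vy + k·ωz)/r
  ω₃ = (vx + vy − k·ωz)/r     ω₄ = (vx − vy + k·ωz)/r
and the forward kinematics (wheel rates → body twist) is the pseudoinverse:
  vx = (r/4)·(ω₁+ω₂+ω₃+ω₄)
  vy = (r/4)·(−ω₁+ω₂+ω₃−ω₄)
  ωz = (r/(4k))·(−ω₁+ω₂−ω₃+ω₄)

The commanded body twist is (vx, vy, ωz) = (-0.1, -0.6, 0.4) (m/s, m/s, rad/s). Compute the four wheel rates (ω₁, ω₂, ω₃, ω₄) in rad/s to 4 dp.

(3.6800, -5.6800, -8.3200, 6.3200)

k = lx + ly = 0.15 + 0.18 = 0.3300;  k·ωz = 0.3300·0.4 = 0.1320
ω₁ (FL) = (vx − vy − k·ωz)/r = 0.3680/0.1 = 3.6800
ω₂ (FR) = (vx + vy + k·ωz)/r = -0.5680/0.1 = -5.6800
ω₃ (RL) = (vx + vy − k·ωz)/r = -0.8320/0.1 = -8.3200
ω₄ (RR) = (vx − vy + k·ωz)/r = 0.6320/0.1 = 6.3200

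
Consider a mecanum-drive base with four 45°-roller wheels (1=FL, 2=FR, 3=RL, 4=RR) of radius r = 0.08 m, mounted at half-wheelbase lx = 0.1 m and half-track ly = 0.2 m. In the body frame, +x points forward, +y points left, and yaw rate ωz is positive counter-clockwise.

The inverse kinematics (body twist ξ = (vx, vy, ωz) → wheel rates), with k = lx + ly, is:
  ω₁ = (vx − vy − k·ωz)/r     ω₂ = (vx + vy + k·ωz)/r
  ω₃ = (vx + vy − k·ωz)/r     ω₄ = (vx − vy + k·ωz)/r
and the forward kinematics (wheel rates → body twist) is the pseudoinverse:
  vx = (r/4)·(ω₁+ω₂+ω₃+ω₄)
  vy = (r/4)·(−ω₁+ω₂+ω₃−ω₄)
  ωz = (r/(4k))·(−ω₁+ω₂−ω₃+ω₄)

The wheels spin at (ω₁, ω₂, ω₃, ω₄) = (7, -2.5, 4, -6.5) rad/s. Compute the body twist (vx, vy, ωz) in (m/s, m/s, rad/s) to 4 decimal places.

(0.0400, 0.0200, -1.3333)

k = lx + ly = 0.1 + 0.2 = 0.3000
ω₁+ω₂+ω₃+ω₄ = 2.0000  →  vx = (0.08/4)·2.0000 = 0.0400
−ω₁+ω₂+ω₃−ω₄ = 1.0000  →  vy = (0.08/4)·1.0000 = 0.0200
−ω₁+ω₂−ω₃+ω₄ = -20.0000  →  ωz = (0.08/1.2000)·-20.0000 = -1.3333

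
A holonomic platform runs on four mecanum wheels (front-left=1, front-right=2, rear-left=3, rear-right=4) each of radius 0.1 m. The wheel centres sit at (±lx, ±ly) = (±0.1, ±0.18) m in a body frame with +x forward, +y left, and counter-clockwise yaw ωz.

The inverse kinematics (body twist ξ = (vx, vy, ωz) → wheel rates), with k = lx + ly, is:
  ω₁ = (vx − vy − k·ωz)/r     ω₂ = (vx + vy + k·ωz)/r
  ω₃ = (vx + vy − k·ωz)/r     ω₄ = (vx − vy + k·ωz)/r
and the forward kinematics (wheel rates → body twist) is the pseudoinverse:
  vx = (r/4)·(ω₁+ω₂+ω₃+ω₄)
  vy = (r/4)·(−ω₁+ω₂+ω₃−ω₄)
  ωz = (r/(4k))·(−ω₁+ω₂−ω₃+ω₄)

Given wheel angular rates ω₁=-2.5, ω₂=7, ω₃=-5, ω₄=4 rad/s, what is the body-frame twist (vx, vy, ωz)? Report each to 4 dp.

(0.0875, 0.0125, 1.6518)

k = lx + ly = 0.1 + 0.18 = 0.2800
ω₁+ω₂+ω₃+ω₄ = 3.5000  →  vx = (0.1/4)·3.5000 = 0.0875
−ω₁+ω₂+ω₃−ω₄ = 0.5000  →  vy = (0.1/4)·0.5000 = 0.0125
−ω₁+ω₂−ω₃+ω₄ = 18.5000  →  ωz = (0.1/1.1200)·18.5000 = 1.6518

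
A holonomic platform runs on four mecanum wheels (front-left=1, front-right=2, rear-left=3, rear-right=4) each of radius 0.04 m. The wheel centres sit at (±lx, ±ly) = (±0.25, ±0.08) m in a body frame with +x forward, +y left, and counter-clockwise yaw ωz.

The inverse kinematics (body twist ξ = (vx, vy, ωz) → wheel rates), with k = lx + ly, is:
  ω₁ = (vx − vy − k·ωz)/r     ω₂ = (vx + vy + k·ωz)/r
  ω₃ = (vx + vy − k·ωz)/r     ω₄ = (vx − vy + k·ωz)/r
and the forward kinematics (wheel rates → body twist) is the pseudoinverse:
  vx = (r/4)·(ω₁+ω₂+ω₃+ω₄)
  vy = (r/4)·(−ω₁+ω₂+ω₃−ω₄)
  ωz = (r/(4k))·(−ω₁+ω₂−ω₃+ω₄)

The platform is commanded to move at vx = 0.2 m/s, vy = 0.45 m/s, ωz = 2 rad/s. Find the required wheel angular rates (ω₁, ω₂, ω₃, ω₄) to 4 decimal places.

(-22.7500, 32.7500, -0.2500, 10.2500)

k = lx + ly = 0.25 + 0.08 = 0.3300;  k·ωz = 0.3300·2 = 0.6600
ω₁ (FL) = (vx − vy − k·ωz)/r = -0.9100/0.04 = -22.7500
ω₂ (FR) = (vx + vy + k·ωz)/r = 1.3100/0.04 = 32.7500
ω₃ (RL) = (vx + vy − k·ωz)/r = -0.0100/0.04 = -0.2500
ω₄ (RR) = (vx − vy + k·ωz)/r = 0.4100/0.04 = 10.2500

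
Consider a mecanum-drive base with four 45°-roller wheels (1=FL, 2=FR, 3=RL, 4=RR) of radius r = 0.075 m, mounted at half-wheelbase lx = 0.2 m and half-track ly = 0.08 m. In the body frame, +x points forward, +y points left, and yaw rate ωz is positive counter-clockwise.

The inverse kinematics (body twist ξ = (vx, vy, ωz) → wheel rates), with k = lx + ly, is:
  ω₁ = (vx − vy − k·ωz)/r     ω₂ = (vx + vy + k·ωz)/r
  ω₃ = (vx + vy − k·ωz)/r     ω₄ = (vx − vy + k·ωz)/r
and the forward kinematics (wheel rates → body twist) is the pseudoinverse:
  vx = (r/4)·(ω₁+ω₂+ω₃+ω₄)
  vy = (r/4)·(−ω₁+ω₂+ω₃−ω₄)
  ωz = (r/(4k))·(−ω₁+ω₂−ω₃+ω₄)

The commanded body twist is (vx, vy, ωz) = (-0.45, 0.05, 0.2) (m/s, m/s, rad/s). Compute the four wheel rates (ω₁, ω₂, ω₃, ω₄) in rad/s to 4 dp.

k = lx + ly = 0.2 + 0.08 = 0.2800;  k·ωz = 0.2800·0.2 = 0.0560
ω₁ (FL) = (vx − vy − k·ωz)/r = -0.5560/0.075 = -7.4133
ω₂ (FR) = (vx + vy + k·ωz)/r = -0.3440/0.075 = -4.5867
ω₃ (RL) = (vx + vy − k·ωz)/r = -0.4560/0.075 = -6.0800
ω₄ (RR) = (vx − vy + k·ωz)/r = -0.4440/0.075 = -5.9200

(-7.4133, -4.5867, -6.0800, -5.9200)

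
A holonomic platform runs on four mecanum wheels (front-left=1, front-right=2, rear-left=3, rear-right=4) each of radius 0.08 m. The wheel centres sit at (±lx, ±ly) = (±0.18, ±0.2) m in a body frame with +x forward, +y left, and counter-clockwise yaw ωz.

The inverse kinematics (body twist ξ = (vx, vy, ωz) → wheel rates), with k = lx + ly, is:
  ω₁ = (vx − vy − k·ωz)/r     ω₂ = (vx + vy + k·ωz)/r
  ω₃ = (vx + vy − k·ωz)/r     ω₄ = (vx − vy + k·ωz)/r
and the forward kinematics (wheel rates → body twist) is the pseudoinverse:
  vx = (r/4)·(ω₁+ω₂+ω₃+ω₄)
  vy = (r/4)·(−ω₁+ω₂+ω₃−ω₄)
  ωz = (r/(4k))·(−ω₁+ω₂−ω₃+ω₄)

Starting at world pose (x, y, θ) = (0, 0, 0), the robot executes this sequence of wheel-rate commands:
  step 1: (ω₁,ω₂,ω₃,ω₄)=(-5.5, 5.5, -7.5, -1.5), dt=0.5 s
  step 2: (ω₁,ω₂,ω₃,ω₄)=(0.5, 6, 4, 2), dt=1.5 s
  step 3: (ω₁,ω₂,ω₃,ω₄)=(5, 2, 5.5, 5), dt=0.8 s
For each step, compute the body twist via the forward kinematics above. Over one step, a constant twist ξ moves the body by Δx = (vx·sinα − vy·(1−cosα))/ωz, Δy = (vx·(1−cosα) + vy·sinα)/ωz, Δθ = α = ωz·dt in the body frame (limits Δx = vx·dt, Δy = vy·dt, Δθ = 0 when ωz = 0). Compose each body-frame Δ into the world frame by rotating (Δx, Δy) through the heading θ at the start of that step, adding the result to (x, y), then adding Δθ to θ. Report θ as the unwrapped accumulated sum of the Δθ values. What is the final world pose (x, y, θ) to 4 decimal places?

(0.3365, 0.5595, 0.5763)

step 1: ξ=(vx,vy,ωz)=(-0.1800, 0.1000, 0.8947), dt=0.5 → body Δ=(-0.0980, 0.0286, 0.4474) → world pose (-0.0980, 0.0286, 0.4474)
step 2: ξ=(vx,vy,ωz)=(0.2500, 0.1500, 0.1842), dt=1.5 → body Δ=(0.3394, 0.2736, 0.2763) → world pose (0.0896, 0.4221, 0.7237)
step 3: ξ=(vx,vy,ωz)=(0.3500, -0.0500, -0.1842), dt=0.8 → body Δ=(0.2760, -0.0604, -0.1474) → world pose (0.3365, 0.5595, 0.5763)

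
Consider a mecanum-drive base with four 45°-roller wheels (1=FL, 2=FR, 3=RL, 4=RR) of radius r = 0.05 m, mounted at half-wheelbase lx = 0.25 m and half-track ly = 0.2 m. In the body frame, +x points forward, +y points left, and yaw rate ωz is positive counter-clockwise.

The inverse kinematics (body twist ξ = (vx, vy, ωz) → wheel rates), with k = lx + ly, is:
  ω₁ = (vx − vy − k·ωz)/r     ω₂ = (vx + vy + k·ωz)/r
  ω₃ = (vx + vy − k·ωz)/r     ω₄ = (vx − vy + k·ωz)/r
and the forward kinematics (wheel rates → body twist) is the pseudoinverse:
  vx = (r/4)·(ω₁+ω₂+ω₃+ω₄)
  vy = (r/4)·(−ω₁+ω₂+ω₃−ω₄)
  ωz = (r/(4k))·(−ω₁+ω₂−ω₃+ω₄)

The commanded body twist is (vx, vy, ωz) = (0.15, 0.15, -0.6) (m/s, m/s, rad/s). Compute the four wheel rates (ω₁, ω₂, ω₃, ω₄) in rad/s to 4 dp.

(5.4000, 0.6000, 11.4000, -5.4000)

k = lx + ly = 0.25 + 0.2 = 0.4500;  k·ωz = 0.4500·-0.6 = -0.2700
ω₁ (FL) = (vx − vy − k·ωz)/r = 0.2700/0.05 = 5.4000
ω₂ (FR) = (vx + vy + k·ωz)/r = 0.0300/0.05 = 0.6000
ω₃ (RL) = (vx + vy − k·ωz)/r = 0.5700/0.05 = 11.4000
ω₄ (RR) = (vx − vy + k·ωz)/r = -0.2700/0.05 = -5.4000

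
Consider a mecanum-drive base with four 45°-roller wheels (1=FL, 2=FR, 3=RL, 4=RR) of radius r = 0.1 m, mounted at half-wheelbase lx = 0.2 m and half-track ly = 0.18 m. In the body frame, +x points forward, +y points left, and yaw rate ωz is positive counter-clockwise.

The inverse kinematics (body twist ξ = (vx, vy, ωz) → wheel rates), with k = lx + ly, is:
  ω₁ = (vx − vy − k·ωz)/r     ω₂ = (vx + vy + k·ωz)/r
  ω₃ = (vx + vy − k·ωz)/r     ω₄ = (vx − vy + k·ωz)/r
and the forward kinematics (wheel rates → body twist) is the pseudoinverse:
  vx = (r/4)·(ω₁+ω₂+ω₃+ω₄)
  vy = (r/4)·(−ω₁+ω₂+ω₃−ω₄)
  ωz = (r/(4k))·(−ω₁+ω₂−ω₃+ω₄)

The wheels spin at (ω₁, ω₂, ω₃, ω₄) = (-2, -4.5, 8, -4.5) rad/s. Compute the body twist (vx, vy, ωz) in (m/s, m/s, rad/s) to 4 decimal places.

(-0.0750, 0.2500, -0.9868)

k = lx + ly = 0.2 + 0.18 = 0.3800
ω₁+ω₂+ω₃+ω₄ = -3.0000  →  vx = (0.1/4)·-3.0000 = -0.0750
−ω₁+ω₂+ω₃−ω₄ = 10.0000  →  vy = (0.1/4)·10.0000 = 0.2500
−ω₁+ω₂−ω₃+ω₄ = -15.0000  →  ωz = (0.1/1.5200)·-15.0000 = -0.9868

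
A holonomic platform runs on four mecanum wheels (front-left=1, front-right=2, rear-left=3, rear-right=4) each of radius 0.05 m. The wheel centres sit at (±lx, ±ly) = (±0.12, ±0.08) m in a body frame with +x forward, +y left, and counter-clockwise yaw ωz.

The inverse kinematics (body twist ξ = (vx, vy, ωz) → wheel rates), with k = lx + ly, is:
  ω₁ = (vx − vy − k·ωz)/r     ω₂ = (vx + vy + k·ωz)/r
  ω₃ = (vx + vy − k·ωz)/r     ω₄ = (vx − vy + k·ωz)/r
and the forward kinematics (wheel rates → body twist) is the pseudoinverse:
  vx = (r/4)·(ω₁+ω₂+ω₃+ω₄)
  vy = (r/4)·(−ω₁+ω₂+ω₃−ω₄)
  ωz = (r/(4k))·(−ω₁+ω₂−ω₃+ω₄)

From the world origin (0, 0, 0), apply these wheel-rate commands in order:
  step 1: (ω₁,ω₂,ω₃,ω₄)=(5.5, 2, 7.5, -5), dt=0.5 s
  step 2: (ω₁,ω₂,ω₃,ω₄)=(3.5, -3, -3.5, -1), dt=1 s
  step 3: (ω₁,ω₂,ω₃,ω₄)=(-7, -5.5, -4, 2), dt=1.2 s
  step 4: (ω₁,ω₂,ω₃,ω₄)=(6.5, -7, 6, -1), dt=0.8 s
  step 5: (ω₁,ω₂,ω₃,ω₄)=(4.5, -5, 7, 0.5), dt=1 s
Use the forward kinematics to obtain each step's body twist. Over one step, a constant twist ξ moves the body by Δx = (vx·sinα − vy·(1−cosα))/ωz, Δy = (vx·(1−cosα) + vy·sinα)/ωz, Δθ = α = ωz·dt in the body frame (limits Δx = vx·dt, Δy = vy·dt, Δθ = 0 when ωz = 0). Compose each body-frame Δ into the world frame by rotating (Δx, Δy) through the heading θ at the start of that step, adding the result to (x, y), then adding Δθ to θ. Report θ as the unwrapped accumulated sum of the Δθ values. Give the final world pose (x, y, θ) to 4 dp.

(-0.3086, -0.1389, -2.2125)

step 1: ξ=(vx,vy,ωz)=(0.1250, 0.1125, -1.0000), dt=0.5 → body Δ=(0.0737, 0.0386, -0.5000) → world pose (0.0737, 0.0386, -0.5000)
step 2: ξ=(vx,vy,ωz)=(-0.0500, -0.1125, -0.2500), dt=1.0 → body Δ=(-0.0635, -0.1051, -0.2500) → world pose (-0.0324, -0.0232, -0.7500)
step 3: ξ=(vx,vy,ωz)=(-0.1813, -0.0563, 0.4688), dt=1.2 → body Δ=(-0.1877, -0.1236, 0.5625) → world pose (-0.2540, 0.0144, -0.1875)
step 4: ξ=(vx,vy,ωz)=(0.0563, -0.0813, -1.2812), dt=0.8 → body Δ=(0.0070, -0.0753, -1.0250) → world pose (-0.2611, -0.0609, -1.2125)
step 5: ξ=(vx,vy,ωz)=(0.0875, -0.0375, -1.0000), dt=1.0 → body Δ=(0.0564, -0.0718, -1.0000) → world pose (-0.3086, -0.1389, -2.2125)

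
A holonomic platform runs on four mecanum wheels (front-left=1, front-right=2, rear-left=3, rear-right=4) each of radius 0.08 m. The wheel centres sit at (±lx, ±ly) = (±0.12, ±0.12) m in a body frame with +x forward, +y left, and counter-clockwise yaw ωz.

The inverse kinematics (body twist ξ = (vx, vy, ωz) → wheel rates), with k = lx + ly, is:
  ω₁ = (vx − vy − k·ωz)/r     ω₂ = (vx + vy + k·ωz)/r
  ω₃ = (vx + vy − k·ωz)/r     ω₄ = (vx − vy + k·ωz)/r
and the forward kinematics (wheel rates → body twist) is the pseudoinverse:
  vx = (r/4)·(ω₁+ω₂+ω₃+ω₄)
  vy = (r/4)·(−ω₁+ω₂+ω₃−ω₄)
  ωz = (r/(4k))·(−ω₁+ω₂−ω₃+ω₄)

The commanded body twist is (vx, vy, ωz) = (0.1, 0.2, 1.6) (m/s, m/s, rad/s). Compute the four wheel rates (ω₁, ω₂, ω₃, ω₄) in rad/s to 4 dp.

(-6.0500, 8.5500, -1.0500, 3.5500)

k = lx + ly = 0.12 + 0.12 = 0.2400;  k·ωz = 0.2400·1.6 = 0.3840
ω₁ (FL) = (vx − vy − k·ωz)/r = -0.4840/0.08 = -6.0500
ω₂ (FR) = (vx + vy + k·ωz)/r = 0.6840/0.08 = 8.5500
ω₃ (RL) = (vx + vy − k·ωz)/r = -0.0840/0.08 = -1.0500
ω₄ (RR) = (vx − vy + k·ωz)/r = 0.2840/0.08 = 3.5500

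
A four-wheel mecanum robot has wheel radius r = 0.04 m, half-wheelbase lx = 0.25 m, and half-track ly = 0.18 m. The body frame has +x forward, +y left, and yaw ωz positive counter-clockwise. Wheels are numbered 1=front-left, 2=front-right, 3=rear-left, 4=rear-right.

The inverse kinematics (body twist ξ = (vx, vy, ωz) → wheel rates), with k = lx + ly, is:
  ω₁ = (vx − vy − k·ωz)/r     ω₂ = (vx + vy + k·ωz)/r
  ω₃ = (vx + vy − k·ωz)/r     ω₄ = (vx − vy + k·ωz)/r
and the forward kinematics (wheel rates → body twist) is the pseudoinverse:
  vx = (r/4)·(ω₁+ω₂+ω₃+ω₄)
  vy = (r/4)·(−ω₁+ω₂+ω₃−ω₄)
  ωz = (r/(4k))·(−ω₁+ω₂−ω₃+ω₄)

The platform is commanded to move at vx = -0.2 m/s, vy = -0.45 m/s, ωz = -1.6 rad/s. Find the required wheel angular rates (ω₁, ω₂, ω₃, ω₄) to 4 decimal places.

(23.4500, -33.4500, 0.9500, -10.9500)

k = lx + ly = 0.25 + 0.18 = 0.4300;  k·ωz = 0.4300·-1.6 = -0.6880
ω₁ (FL) = (vx − vy − k·ωz)/r = 0.9380/0.04 = 23.4500
ω₂ (FR) = (vx + vy + k·ωz)/r = -1.3380/0.04 = -33.4500
ω₃ (RL) = (vx + vy − k·ωz)/r = 0.0380/0.04 = 0.9500
ω₄ (RR) = (vx − vy + k·ωz)/r = -0.4380/0.04 = -10.9500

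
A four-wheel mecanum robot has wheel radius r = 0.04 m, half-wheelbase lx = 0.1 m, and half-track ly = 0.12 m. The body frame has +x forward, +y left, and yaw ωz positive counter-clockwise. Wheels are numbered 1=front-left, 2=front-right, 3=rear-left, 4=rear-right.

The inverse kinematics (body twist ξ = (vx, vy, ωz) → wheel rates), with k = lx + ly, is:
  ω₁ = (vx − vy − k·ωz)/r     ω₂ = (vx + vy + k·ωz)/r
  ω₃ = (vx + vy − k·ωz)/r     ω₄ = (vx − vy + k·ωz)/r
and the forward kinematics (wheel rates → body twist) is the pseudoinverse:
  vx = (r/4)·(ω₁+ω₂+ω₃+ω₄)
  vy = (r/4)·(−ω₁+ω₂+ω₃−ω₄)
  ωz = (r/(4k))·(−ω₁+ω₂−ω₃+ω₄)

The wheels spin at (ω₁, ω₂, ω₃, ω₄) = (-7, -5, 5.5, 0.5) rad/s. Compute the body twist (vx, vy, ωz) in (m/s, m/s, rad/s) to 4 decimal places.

(-0.0600, 0.0700, -0.1364)

k = lx + ly = 0.1 + 0.12 = 0.2200
ω₁+ω₂+ω₃+ω₄ = -6.0000  →  vx = (0.04/4)·-6.0000 = -0.0600
−ω₁+ω₂+ω₃−ω₄ = 7.0000  →  vy = (0.04/4)·7.0000 = 0.0700
−ω₁+ω₂−ω₃+ω₄ = -3.0000  →  ωz = (0.04/0.8800)·-3.0000 = -0.1364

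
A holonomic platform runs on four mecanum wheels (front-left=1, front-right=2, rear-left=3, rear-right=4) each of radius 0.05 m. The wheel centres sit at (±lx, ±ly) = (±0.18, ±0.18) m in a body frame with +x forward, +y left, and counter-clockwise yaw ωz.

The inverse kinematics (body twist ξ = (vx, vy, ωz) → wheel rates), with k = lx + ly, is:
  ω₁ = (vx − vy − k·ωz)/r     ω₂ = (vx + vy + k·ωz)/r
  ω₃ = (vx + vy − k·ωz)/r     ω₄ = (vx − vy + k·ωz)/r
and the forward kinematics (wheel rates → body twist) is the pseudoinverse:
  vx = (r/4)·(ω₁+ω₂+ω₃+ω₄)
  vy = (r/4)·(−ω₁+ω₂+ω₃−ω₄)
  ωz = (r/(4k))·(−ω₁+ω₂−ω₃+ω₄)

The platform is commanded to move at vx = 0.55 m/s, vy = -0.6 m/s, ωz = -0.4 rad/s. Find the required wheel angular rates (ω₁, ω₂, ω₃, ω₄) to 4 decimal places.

(25.8800, -3.8800, 1.8800, 20.1200)

k = lx + ly = 0.18 + 0.18 = 0.3600;  k·ωz = 0.3600·-0.4 = -0.1440
ω₁ (FL) = (vx − vy − k·ωz)/r = 1.2940/0.05 = 25.8800
ω₂ (FR) = (vx + vy + k·ωz)/r = -0.1940/0.05 = -3.8800
ω₃ (RL) = (vx + vy − k·ωz)/r = 0.0940/0.05 = 1.8800
ω₄ (RR) = (vx − vy + k·ωz)/r = 1.0060/0.05 = 20.1200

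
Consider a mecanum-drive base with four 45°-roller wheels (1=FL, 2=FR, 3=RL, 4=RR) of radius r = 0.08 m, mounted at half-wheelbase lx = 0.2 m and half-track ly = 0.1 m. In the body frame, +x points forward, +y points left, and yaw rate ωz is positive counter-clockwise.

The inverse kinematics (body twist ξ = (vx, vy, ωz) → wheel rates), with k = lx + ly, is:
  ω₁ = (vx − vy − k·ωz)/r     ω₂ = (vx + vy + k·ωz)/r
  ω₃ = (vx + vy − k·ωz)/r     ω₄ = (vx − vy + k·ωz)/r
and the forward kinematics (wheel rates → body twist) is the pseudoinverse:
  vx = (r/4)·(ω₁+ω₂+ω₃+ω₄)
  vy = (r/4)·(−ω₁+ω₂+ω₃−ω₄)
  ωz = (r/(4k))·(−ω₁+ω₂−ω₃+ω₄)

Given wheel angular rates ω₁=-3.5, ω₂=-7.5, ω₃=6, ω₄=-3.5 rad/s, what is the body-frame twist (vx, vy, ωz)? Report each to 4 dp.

(-0.1700, 0.1100, -0.9000)

k = lx + ly = 0.2 + 0.1 = 0.3000
ω₁+ω₂+ω₃+ω₄ = -8.5000  →  vx = (0.08/4)·-8.5000 = -0.1700
−ω₁+ω₂+ω₃−ω₄ = 5.5000  →  vy = (0.08/4)·5.5000 = 0.1100
−ω₁+ω₂−ω₃+ω₄ = -13.5000  →  ωz = (0.08/1.2000)·-13.5000 = -0.9000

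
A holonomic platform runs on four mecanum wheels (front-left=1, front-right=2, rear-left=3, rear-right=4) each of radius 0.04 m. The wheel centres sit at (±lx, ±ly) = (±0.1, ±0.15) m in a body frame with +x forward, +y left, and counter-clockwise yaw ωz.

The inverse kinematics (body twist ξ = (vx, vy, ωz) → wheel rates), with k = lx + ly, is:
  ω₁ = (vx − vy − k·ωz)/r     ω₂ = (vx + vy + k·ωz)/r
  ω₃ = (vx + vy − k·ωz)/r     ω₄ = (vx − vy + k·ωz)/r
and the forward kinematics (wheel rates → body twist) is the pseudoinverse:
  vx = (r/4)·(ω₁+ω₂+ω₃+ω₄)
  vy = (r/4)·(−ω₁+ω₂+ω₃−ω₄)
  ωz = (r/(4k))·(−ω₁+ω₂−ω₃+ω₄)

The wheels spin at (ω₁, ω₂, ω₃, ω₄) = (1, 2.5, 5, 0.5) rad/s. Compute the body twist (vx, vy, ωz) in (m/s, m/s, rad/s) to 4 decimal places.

k = lx + ly = 0.1 + 0.15 = 0.2500
ω₁+ω₂+ω₃+ω₄ = 9.0000  →  vx = (0.04/4)·9.0000 = 0.0900
−ω₁+ω₂+ω₃−ω₄ = 6.0000  →  vy = (0.04/4)·6.0000 = 0.0600
−ω₁+ω₂−ω₃+ω₄ = -3.0000  →  ωz = (0.04/1.0000)·-3.0000 = -0.1200

(0.0900, 0.0600, -0.1200)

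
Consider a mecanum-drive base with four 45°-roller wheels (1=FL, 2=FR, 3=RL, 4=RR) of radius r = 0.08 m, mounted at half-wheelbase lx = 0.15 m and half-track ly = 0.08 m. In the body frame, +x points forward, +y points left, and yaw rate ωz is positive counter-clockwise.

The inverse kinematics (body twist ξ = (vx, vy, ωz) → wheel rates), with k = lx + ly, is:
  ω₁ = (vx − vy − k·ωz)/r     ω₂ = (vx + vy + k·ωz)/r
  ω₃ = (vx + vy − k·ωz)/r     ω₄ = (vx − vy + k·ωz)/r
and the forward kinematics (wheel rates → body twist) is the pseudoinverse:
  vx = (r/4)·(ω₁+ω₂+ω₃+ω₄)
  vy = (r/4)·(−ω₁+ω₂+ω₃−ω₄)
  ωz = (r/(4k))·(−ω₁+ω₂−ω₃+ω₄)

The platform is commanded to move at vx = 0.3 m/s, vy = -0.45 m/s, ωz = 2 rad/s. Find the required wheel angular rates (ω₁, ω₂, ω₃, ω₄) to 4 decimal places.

k = lx + ly = 0.15 + 0.08 = 0.2300;  k·ωz = 0.2300·2 = 0.4600
ω₁ (FL) = (vx − vy − k·ωz)/r = 0.2900/0.08 = 3.6250
ω₂ (FR) = (vx + vy + k·ωz)/r = 0.3100/0.08 = 3.8750
ω₃ (RL) = (vx + vy − k·ωz)/r = -0.6100/0.08 = -7.6250
ω₄ (RR) = (vx − vy + k·ωz)/r = 1.2100/0.08 = 15.1250

(3.6250, 3.8750, -7.6250, 15.1250)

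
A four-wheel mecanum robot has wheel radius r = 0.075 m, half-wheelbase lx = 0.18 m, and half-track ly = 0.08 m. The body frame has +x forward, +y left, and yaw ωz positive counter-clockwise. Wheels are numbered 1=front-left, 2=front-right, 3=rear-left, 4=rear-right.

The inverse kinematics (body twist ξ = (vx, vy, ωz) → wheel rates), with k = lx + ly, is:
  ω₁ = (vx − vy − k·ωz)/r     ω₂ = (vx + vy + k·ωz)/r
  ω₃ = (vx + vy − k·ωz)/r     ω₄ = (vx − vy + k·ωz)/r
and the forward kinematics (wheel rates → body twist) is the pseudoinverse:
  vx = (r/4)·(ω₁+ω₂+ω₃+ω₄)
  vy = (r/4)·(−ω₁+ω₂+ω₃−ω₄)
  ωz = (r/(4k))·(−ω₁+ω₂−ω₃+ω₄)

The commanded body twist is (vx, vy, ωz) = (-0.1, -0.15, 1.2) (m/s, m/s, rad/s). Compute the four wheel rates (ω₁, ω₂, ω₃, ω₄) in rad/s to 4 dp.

k = lx + ly = 0.18 + 0.08 = 0.2600;  k·ωz = 0.2600·1.2 = 0.3120
ω₁ (FL) = (vx − vy − k·ωz)/r = -0.2620/0.075 = -3.4933
ω₂ (FR) = (vx + vy + k·ωz)/r = 0.0620/0.075 = 0.8267
ω₃ (RL) = (vx + vy − k·ωz)/r = -0.5620/0.075 = -7.4933
ω₄ (RR) = (vx − vy + k·ωz)/r = 0.3620/0.075 = 4.8267

(-3.4933, 0.8267, -7.4933, 4.8267)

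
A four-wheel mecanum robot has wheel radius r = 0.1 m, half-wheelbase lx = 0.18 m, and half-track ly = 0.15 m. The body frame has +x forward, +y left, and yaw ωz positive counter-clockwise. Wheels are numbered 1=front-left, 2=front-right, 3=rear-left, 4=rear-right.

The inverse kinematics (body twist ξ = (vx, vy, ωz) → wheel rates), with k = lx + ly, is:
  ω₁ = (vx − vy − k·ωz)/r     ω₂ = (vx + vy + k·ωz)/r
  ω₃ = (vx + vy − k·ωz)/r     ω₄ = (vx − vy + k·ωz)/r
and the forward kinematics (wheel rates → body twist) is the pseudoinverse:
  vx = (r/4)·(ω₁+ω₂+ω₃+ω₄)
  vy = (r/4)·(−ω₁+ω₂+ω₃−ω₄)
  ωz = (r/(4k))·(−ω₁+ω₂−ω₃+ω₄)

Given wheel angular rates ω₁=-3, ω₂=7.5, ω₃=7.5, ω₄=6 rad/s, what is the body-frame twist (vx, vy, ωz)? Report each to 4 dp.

k = lx + ly = 0.18 + 0.15 = 0.3300
ω₁+ω₂+ω₃+ω₄ = 18.0000  →  vx = (0.1/4)·18.0000 = 0.4500
−ω₁+ω₂+ω₃−ω₄ = 12.0000  →  vy = (0.1/4)·12.0000 = 0.3000
−ω₁+ω₂−ω₃+ω₄ = 9.0000  →  ωz = (0.1/1.3200)·9.0000 = 0.6818

(0.4500, 0.3000, 0.6818)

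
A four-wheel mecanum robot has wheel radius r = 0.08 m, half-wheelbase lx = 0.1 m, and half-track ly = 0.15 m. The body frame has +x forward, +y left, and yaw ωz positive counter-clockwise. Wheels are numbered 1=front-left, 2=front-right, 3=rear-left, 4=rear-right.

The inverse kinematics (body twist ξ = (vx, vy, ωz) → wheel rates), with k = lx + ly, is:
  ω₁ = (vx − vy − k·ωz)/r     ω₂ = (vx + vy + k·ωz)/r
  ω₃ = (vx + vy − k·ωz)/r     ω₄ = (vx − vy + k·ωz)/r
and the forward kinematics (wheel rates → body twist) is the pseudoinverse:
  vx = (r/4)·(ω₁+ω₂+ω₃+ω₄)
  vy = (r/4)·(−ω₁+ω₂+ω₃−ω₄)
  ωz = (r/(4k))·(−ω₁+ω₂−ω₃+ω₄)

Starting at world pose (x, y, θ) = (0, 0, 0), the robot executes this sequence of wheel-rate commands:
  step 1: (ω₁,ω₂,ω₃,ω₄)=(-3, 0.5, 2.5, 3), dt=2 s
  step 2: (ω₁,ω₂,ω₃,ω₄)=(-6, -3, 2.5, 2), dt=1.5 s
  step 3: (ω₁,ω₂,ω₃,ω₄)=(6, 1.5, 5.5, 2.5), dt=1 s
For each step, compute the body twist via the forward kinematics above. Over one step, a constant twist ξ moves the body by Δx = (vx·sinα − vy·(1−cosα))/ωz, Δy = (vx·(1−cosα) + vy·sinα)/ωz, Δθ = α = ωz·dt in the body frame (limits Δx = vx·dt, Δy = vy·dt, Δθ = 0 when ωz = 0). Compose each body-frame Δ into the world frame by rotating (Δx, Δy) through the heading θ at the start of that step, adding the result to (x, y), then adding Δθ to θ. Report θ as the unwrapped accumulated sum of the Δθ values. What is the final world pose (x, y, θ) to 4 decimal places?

(0.1685, 0.2858, 0.3400)

step 1: ξ=(vx,vy,ωz)=(0.0600, 0.0600, 0.3200), dt=2.0 → body Δ=(0.0749, 0.1491, 0.6400) → world pose (0.0749, 0.1491, 0.6400)
step 2: ξ=(vx,vy,ωz)=(-0.0900, 0.0700, 0.2000), dt=1.5 → body Δ=(-0.1486, 0.0833, 0.3000) → world pose (-0.0941, 0.1272, 0.9400)
step 3: ξ=(vx,vy,ωz)=(0.3100, -0.0300, -0.6000), dt=1.0 → body Δ=(0.2830, -0.1185, -0.6000) → world pose (0.1685, 0.2858, 0.3400)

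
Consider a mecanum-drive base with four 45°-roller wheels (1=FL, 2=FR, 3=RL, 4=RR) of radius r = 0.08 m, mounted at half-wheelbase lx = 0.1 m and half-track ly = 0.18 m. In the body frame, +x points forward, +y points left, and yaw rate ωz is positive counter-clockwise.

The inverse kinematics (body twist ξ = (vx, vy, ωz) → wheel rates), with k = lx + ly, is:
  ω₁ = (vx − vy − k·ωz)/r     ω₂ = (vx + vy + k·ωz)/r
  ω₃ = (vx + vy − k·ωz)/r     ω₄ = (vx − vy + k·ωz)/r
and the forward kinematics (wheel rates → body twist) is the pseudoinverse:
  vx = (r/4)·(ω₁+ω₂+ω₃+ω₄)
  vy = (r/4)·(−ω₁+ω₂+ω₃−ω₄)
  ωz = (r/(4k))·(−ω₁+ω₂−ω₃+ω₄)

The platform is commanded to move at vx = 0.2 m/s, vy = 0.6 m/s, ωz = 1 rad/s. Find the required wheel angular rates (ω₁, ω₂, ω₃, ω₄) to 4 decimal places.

k = lx + ly = 0.1 + 0.18 = 0.2800;  k·ωz = 0.2800·1 = 0.2800
ω₁ (FL) = (vx − vy − k·ωz)/r = -0.6800/0.08 = -8.5000
ω₂ (FR) = (vx + vy + k·ωz)/r = 1.0800/0.08 = 13.5000
ω₃ (RL) = (vx + vy − k·ωz)/r = 0.5200/0.08 = 6.5000
ω₄ (RR) = (vx − vy + k·ωz)/r = -0.1200/0.08 = -1.5000

(-8.5000, 13.5000, 6.5000, -1.5000)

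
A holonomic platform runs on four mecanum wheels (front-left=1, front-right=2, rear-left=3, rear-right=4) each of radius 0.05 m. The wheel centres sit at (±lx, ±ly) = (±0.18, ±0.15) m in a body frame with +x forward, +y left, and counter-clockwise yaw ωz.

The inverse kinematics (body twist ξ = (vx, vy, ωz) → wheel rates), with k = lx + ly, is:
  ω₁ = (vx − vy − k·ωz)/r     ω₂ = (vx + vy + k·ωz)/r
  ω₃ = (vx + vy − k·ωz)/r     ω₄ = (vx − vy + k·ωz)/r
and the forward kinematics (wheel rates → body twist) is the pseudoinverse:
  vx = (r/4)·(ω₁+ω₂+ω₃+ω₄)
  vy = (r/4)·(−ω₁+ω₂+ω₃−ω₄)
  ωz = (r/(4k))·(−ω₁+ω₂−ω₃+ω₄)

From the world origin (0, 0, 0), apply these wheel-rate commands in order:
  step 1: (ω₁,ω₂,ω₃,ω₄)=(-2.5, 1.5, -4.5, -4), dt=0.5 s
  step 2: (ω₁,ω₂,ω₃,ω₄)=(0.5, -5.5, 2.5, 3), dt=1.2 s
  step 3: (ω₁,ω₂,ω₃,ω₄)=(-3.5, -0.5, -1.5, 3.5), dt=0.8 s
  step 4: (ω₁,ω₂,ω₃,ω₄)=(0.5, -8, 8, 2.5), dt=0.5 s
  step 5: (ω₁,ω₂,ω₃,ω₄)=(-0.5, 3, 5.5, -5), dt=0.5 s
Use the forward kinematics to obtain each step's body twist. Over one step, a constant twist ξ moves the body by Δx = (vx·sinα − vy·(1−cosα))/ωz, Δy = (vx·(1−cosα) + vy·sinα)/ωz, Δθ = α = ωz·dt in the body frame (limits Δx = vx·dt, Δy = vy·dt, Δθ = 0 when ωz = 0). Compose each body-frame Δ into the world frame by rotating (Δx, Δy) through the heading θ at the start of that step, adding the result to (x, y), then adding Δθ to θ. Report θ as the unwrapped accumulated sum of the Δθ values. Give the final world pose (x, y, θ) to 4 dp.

(-0.0197, -0.0370, -0.3201)

step 1: ξ=(vx,vy,ωz)=(-0.1187, 0.0438, 0.1705), dt=0.5 → body Δ=(-0.0602, 0.0193, 0.0852) → world pose (-0.0602, 0.0193, 0.0852)
step 2: ξ=(vx,vy,ωz)=(0.0063, -0.0813, -0.2083), dt=1.2 → body Δ=(-0.0047, -0.0974, -0.2500) → world pose (-0.0566, -0.0781, -0.1648)
step 3: ξ=(vx,vy,ωz)=(-0.0250, -0.0250, 0.3030), dt=0.8 → body Δ=(-0.0174, -0.0222, 0.2424) → world pose (-0.0774, -0.0972, 0.0777)
step 4: ξ=(vx,vy,ωz)=(0.0375, -0.0375, -0.5303), dt=0.5 → body Δ=(0.0161, -0.0210, -0.2652) → world pose (-0.0598, -0.1169, -0.1875)
step 5: ξ=(vx,vy,ωz)=(0.0375, 0.1750, -0.2652), dt=0.5 → body Δ=(0.0245, 0.0860, -0.1326) → world pose (-0.0197, -0.0370, -0.3201)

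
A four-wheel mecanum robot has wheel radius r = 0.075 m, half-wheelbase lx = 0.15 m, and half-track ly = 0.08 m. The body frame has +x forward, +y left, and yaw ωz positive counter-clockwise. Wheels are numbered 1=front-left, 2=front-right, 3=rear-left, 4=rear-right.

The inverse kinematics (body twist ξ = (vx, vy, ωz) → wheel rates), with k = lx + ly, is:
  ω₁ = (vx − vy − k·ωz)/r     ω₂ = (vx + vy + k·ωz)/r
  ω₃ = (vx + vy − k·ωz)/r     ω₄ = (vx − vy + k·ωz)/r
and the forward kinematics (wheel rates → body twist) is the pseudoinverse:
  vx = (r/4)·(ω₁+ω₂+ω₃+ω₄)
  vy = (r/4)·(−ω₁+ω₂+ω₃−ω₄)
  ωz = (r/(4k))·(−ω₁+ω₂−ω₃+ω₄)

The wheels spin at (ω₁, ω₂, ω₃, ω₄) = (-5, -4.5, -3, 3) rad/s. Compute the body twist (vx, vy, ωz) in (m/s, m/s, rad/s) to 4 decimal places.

k = lx + ly = 0.15 + 0.08 = 0.2300
ω₁+ω₂+ω₃+ω₄ = -9.5000  →  vx = (0.075/4)·-9.5000 = -0.1781
−ω₁+ω₂+ω₃−ω₄ = -5.5000  →  vy = (0.075/4)·-5.5000 = -0.1031
−ω₁+ω₂−ω₃+ω₄ = 6.5000  →  ωz = (0.075/0.9200)·6.5000 = 0.5299

(-0.1781, -0.1031, 0.5299)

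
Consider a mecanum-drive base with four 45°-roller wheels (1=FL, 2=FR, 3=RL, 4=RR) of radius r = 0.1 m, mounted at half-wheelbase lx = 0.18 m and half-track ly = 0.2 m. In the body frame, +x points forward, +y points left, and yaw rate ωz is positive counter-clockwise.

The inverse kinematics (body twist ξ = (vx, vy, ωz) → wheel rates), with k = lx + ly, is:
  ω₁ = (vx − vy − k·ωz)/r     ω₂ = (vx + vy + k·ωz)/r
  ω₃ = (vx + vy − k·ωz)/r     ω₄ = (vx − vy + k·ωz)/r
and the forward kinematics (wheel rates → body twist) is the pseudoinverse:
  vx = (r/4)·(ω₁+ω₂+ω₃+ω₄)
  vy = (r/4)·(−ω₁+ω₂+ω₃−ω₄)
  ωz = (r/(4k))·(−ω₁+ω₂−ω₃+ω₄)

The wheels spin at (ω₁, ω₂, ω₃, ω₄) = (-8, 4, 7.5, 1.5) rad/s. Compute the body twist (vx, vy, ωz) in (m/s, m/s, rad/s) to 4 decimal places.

k = lx + ly = 0.18 + 0.2 = 0.3800
ω₁+ω₂+ω₃+ω₄ = 5.0000  →  vx = (0.1/4)·5.0000 = 0.1250
−ω₁+ω₂+ω₃−ω₄ = 18.0000  →  vy = (0.1/4)·18.0000 = 0.4500
−ω₁+ω₂−ω₃+ω₄ = 6.0000  →  ωz = (0.1/1.5200)·6.0000 = 0.3947

(0.1250, 0.4500, 0.3947)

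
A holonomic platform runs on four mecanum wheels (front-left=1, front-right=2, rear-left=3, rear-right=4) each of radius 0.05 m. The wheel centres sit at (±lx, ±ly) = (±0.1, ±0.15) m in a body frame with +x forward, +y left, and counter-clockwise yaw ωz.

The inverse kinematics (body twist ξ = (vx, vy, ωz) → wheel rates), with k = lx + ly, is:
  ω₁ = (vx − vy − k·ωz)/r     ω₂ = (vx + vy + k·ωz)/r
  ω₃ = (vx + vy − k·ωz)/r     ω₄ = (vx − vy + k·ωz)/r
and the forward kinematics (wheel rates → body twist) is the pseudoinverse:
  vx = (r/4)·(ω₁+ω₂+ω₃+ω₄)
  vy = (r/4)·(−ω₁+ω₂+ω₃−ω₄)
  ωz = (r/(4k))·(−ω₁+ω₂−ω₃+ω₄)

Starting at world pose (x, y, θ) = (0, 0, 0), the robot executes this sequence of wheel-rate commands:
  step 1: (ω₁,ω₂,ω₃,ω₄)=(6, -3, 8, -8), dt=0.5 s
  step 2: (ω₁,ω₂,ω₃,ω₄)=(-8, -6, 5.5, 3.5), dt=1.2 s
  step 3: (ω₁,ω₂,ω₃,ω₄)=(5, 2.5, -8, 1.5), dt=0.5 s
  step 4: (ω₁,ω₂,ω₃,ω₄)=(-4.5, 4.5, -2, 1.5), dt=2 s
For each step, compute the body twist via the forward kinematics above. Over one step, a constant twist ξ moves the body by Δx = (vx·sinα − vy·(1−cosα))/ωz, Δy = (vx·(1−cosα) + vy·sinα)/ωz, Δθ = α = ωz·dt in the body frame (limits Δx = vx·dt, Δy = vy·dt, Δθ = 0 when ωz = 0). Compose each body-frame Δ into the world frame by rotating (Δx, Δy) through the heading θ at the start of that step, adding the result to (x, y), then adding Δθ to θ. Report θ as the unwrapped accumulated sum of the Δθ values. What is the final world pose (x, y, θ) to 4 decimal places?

(-0.0619, 0.1850, 0.8000)

step 1: ξ=(vx,vy,ωz)=(0.0375, 0.0875, -1.2500), dt=0.5 → body Δ=(0.0308, 0.0353, -0.6250) → world pose (0.0308, 0.0353, -0.6250)
step 2: ξ=(vx,vy,ωz)=(-0.0625, 0.0500, 0.0000), dt=1.2 → body Δ=(-0.0750, 0.0600, 0.0000) → world pose (0.0051, 0.1278, -0.6250)
step 3: ξ=(vx,vy,ωz)=(0.0125, -0.1500, 0.3500), dt=0.5 → body Δ=(0.0128, -0.0741, 0.1750) → world pose (-0.0279, 0.0603, -0.4500)
step 4: ξ=(vx,vy,ωz)=(-0.0062, 0.0688, 0.6250), dt=2.0 → body Δ=(-0.0848, 0.0975, 1.2500) → world pose (-0.0619, 0.1850, 0.8000)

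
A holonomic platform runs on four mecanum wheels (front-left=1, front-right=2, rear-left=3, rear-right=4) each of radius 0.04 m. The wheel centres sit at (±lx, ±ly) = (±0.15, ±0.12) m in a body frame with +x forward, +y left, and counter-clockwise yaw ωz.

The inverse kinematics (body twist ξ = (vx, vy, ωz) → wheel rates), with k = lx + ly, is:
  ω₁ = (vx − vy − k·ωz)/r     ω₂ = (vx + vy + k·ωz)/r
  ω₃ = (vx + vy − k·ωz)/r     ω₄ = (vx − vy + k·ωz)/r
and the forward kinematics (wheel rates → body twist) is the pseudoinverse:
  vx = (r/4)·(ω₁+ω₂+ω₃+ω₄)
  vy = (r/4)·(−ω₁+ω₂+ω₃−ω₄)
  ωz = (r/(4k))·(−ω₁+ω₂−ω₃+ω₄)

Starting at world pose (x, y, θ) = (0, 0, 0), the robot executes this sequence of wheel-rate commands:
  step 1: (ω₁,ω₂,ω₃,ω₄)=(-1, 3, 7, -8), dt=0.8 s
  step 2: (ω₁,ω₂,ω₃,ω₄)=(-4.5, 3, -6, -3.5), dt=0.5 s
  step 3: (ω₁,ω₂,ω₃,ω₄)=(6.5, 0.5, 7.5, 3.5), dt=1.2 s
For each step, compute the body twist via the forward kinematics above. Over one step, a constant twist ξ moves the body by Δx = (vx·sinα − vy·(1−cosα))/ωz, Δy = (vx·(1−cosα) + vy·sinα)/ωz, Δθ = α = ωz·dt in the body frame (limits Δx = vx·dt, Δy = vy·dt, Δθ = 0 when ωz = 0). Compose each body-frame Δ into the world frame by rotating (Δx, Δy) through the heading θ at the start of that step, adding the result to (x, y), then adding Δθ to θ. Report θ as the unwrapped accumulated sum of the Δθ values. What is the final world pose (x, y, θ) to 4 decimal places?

step 1: ξ=(vx,vy,ωz)=(0.0100, 0.1900, -0.4074), dt=0.8 → body Δ=(0.0324, 0.1480, -0.3259) → world pose (0.0324, 0.1480, -0.3259)
step 2: ξ=(vx,vy,ωz)=(-0.1100, 0.0500, 0.3704), dt=0.5 → body Δ=(-0.0570, 0.0198, 0.1852) → world pose (-0.0152, 0.1850, -0.1407)
step 3: ξ=(vx,vy,ωz)=(0.1800, -0.0200, -0.3704), dt=1.2 → body Δ=(0.2037, -0.0704, -0.4444) → world pose (0.1766, 0.0867, -0.5852)

(0.1766, 0.0867, -0.5852)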